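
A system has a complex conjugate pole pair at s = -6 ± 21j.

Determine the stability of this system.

Real part of poles is -6 (< 0, left half-plane). Stable.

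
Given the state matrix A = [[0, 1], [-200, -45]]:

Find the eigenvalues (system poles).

det(A - λI) = λ² - (-45)λ + 200 = (λ - (-5))(λ - (-40)). Eigenvalues: -5, -40.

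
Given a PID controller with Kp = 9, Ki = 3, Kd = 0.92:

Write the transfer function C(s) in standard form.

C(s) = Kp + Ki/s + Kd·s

Substituting values: C(s) = 9 + 3/s + 0.92s = (0.92s² + 9s + 3)/s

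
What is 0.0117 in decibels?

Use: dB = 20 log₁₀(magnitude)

dB = 20 log₁₀(0.0117) = -38.6 dB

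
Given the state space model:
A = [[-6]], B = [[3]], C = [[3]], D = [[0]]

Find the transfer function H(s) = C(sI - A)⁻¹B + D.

(sI - A)⁻¹ = 1/(s + 6). H(s) = 3 × 3/(s + 6) + 0 = 9/(s + 6).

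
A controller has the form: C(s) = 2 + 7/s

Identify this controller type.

This is a Proportional-Integral (PI) controller.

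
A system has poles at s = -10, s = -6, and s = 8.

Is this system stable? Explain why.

Pole(s) at s = 8 are not in the left half-plane. System is unstable.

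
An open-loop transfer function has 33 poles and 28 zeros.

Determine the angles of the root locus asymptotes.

n - m = 33 - 28 = 5. Angles: θk = (2k + 1)·180°/5 = 36°, 108°, 180°, 252°, 324°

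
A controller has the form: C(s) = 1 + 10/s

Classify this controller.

This is a Proportional-Integral (PI) controller.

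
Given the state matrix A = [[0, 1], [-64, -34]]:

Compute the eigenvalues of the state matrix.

det(A - λI) = λ² - (-34)λ + 64 = (λ - (-2))(λ - (-32)). Eigenvalues: -2, -32.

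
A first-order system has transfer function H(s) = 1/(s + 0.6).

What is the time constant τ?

For H(s) = 1/(s + 1/τ), the pole is at -1/τ = -0.6, so τ = 1/0.6 = 1.6667 s.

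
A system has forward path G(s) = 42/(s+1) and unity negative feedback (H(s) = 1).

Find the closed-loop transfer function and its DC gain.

T(s) = G/(1+GH) = [42/(s+1)] / [1 + 42/(s+1)] = 42/(s+1+42) = 42/(s+43). DC gain = 42/43 = 0.9767.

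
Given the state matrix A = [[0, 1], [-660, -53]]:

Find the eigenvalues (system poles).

det(A - λI) = λ² - (-53)λ + 660 = (λ - (-33))(λ - (-20)). Eigenvalues: -33, -20.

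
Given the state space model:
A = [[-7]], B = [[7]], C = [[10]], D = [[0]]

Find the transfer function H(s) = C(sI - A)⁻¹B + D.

(sI - A)⁻¹ = 1/(s + 7). H(s) = 10 × 7/(s + 7) + 0 = 70/(s + 7).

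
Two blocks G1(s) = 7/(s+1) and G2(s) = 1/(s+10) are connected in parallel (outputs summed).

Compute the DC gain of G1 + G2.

Parallel: G_eq = G1 + G2. DC gain = G1(0) + G2(0) = 7/1 + 1/10 = 7 + 0.1 = 7.1.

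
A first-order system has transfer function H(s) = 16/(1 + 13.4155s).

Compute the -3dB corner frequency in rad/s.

Corner frequency = 1/τ = 1/13.4155 = 0.075 rad/s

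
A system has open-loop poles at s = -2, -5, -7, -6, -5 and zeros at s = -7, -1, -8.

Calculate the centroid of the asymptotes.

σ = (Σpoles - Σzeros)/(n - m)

σ = (Σpoles - Σzeros)/(n - m) = (-25 - (-16))/(5 - 3) = -9/2 = -4.5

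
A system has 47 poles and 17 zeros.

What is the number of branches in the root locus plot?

Root locus has n branches where n = number of poles = 47.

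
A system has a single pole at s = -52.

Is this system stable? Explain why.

Pole at s = -52 is in the left half-plane. Stable.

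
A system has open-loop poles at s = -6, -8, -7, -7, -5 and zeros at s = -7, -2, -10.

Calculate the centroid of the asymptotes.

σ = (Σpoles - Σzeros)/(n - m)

σ = (Σpoles - Σzeros)/(n - m) = (-33 - (-19))/(5 - 3) = -14/2 = -7.0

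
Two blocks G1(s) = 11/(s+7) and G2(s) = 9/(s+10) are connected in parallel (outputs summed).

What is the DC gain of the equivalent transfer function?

Parallel: G_eq = G1 + G2. DC gain = G1(0) + G2(0) = 11/7 + 9/10 = 1.5714 + 0.9 = 2.4714.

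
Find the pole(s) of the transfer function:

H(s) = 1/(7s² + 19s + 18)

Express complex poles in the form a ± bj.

Discriminant = 19² - 4×7×18 = 361 - 504 = -143 < 0, so the poles are a complex conjugate pair s = (-19 ± j√143)/(2×7). Real part = -19/(2×7) = -19/14 ≈ -1.3571; imaginary part = ±√143/(2×7) ≈ 0.8542. Poles: s = -1.3571 ± 0.8542j.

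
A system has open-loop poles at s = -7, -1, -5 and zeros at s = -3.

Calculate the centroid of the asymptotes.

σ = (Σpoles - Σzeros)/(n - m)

σ = (Σpoles - Σzeros)/(n - m) = (-13 - (-3))/(3 - 1) = -10/2 = -5.0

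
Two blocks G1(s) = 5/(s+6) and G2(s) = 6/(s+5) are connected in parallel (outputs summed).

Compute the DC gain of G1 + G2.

Parallel: G_eq = G1 + G2. DC gain = G1(0) + G2(0) = 5/6 + 6/5 = 0.8333 + 1.2 = 2.0333.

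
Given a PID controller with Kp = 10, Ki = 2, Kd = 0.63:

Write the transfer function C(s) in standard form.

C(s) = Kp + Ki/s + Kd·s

Substituting values: C(s) = 10 + 2/s + 0.63s = (0.63s² + 10s + 2)/s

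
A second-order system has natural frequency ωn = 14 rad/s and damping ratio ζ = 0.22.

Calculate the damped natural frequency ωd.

ωd = ωn√(1 - ζ²) = 14√(1 - 0.22²) = 13.66 rad/s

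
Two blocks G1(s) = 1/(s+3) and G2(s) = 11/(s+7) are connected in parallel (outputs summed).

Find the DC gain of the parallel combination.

Parallel: G_eq = G1 + G2. DC gain = G1(0) + G2(0) = 1/3 + 11/7 = 0.3333 + 1.5714 = 1.9048.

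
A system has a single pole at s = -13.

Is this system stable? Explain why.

Pole at s = -13 is in the left half-plane. Stable.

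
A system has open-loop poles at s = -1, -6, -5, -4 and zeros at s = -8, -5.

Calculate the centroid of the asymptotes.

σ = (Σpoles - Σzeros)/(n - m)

σ = (Σpoles - Σzeros)/(n - m) = (-16 - (-13))/(4 - 2) = -3/2 = -1.5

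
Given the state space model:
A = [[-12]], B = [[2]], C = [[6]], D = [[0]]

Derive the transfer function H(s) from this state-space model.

(sI - A)⁻¹ = 1/(s + 12). H(s) = 6 × 2/(s + 12) + 0 = 12/(s + 12).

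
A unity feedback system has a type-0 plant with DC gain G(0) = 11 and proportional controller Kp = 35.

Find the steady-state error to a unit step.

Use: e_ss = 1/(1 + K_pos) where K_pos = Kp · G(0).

K_pos = Kp · G(0) = 35 × 11 = 385. e_ss = 1/(1 + 385) = 0.0026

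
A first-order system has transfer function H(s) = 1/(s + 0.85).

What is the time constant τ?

For H(s) = 1/(s + 1/τ), the pole is at -1/τ = -0.85, so τ = 1/0.85 = 1.1765 s.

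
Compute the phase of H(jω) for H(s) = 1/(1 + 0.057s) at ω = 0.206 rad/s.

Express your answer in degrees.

Phase = -arctan(ωτ) = -arctan(0.206 × 0.057) = -0.7°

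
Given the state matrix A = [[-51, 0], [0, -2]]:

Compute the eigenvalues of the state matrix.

For diagonal matrix, eigenvalues are diagonal entries: λ₁ = -51, λ₂ = -2.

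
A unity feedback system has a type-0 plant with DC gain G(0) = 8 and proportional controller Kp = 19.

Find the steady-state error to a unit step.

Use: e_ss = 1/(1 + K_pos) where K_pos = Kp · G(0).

K_pos = Kp · G(0) = 19 × 8 = 152. e_ss = 1/(1 + 152) = 0.0065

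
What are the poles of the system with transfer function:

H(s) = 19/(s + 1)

Pole is where denominator = 0: s + 1 = 0, so s = -1.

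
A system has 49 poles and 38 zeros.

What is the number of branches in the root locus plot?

Root locus has n branches where n = number of poles = 49.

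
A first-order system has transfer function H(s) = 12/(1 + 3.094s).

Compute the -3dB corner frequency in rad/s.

Corner frequency = 1/τ = 1/3.094 = 0.323 rad/s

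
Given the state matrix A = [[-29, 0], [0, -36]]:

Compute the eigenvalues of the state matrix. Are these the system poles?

For diagonal matrix, eigenvalues are diagonal entries: λ₁ = -29, λ₂ = -36. Eigenvalues of A = system poles.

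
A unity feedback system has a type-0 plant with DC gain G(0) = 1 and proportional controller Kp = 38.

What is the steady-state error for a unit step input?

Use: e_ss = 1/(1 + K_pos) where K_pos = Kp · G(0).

K_pos = Kp · G(0) = 38 × 1 = 38. e_ss = 1/(1 + 38) = 0.0256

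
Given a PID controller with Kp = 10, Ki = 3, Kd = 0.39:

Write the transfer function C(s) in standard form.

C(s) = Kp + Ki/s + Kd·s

Substituting values: C(s) = 10 + 3/s + 0.39s = (0.39s² + 10s + 3)/s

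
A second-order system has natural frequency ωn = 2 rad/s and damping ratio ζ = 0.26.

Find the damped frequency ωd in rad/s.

ωd = ωn√(1 - ζ²) = 2√(1 - 0.26²) = 1.93 rad/s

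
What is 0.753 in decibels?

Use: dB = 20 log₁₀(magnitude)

dB = 20 log₁₀(0.753) = -2.5 dB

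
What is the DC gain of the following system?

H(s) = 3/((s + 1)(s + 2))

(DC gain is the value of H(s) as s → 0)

DC gain = H(0) = 3/(1 × 2) = 3/2 = 1.5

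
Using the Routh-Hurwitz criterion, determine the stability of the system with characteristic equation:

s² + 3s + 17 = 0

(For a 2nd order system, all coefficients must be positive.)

Coefficients: 1, 3, 17. All positive, so system is stable.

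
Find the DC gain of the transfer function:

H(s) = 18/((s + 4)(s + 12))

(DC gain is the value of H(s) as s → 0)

DC gain = H(0) = 18/(4 × 12) = 18/48 = 0.375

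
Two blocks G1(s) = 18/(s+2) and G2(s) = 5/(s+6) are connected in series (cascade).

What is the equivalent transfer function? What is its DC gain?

Series: multiply transfer functions. G_eq = 18/(s+2) × 5/(s+6) = 90/((s+2)(s+6)). DC gain = 90/(2×6) = 7.5.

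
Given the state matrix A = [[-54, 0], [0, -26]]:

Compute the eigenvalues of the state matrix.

For diagonal matrix, eigenvalues are diagonal entries: λ₁ = -54, λ₂ = -26.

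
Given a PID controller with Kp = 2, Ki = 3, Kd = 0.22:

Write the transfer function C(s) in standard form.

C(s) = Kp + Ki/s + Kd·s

Substituting values: C(s) = 2 + 3/s + 0.22s = (0.22s² + 2s + 3)/s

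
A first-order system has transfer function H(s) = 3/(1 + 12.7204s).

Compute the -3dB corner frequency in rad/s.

Corner frequency = 1/τ = 1/12.7204 = 0.079 rad/s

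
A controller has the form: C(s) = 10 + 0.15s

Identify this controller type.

This is a Proportional-Derivative (PD) controller.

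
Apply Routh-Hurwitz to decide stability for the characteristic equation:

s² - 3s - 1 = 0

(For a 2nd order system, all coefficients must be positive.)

Coefficients: 1, -3, -1. b=-3, c=-1 not positive, so system is unstable.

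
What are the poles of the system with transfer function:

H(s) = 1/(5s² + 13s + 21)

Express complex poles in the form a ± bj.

Discriminant = 13² - 4×5×21 = 169 - 420 = -251 < 0, so the poles are a complex conjugate pair s = (-13 ± j√251)/(2×5). Real part = -13/(2×5) = -13/10 = -1.3; imaginary part = ±√251/(2×5) ≈ 1.5843. Poles: s = -1.3 ± 1.5843j.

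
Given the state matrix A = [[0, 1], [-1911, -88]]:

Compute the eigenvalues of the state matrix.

det(A - λI) = λ² - (-88)λ + 1911 = (λ - (-39))(λ - (-49)). Eigenvalues: -39, -49.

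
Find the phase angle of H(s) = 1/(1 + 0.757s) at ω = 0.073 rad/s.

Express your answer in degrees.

Phase = -arctan(ωτ) = -arctan(0.073 × 0.757) = -3.2°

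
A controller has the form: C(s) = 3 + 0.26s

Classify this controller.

This is a Proportional-Derivative (PD) controller.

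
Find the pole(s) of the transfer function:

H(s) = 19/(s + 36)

Pole is where denominator = 0: s + 36 = 0, so s = -36.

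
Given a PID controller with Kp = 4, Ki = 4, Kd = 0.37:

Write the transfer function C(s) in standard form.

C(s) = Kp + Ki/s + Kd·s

Substituting values: C(s) = 4 + 4/s + 0.37s = (0.37s² + 4s + 4)/s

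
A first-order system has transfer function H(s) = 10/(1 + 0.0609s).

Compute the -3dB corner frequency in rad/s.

Corner frequency = 1/τ = 1/0.0609 = 16.42 rad/s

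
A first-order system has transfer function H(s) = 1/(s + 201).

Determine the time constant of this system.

For H(s) = 1/(s + 1/τ), the pole is at -1/τ = -201, so τ = 1/201 = 0.0050 s.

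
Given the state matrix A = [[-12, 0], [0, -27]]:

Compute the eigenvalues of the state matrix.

For diagonal matrix, eigenvalues are diagonal entries: λ₁ = -12, λ₂ = -27.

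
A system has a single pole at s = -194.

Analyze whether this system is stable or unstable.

Pole at s = -194 is in the left half-plane. Stable.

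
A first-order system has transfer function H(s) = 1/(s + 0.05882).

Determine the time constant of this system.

For H(s) = 1/(s + 1/τ), the pole is at -1/τ = -0.05882, so τ = 1/0.05882 = 17 s.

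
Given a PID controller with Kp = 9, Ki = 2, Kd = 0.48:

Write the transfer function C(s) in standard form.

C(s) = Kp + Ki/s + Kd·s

Substituting values: C(s) = 9 + 2/s + 0.48s = (0.48s² + 9s + 2)/s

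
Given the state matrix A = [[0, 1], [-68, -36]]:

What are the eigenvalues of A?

det(A - λI) = λ² - (-36)λ + 68 = (λ - (-2))(λ - (-34)). Eigenvalues: -2, -34.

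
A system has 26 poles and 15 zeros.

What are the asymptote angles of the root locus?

n - m = 26 - 15 = 11. Angles: θk = (2k + 1)·180°/11 = 16.36°, 49.09°, 81.82°, 114.55°, 147.27°, 180°, 212.73°, 245.45°, 278.18°, 310.91°, 343.64°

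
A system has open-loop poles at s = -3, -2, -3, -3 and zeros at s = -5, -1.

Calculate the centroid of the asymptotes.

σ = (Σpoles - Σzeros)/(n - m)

σ = (Σpoles - Σzeros)/(n - m) = (-11 - (-6))/(4 - 2) = -5/2 = -2.5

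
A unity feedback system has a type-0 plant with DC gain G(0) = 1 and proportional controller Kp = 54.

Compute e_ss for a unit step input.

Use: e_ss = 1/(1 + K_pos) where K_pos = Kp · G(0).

K_pos = Kp · G(0) = 54 × 1 = 54. e_ss = 1/(1 + 54) = 0.0182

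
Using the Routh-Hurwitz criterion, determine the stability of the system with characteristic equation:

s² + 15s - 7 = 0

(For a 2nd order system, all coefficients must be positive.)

Coefficients: 1, 15, -7. c=-7 not positive, so system is unstable.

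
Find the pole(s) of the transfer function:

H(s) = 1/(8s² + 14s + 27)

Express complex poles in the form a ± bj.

Discriminant = 14² - 4×8×27 = 196 - 864 = -668 < 0, so the poles are a complex conjugate pair s = (-14 ± j√668)/(2×8). Real part = -14/(2×8) = -14/16 = -0.875; imaginary part = ±√668/(2×8) ≈ 1.6154. Poles: s = -0.875 ± 1.6154j.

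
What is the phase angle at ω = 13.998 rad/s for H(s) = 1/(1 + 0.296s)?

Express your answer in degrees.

Phase = -arctan(ωτ) = -arctan(13.998 × 0.296) = -76.4°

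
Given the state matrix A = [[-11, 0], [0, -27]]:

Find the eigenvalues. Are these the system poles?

For diagonal matrix, eigenvalues are diagonal entries: λ₁ = -11, λ₂ = -27. Eigenvalues of A = system poles.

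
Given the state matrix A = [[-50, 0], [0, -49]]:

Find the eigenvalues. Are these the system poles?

For diagonal matrix, eigenvalues are diagonal entries: λ₁ = -50, λ₂ = -49. Eigenvalues of A = system poles.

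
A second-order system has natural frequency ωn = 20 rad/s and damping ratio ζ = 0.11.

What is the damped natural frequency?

ωd = ωn√(1 - ζ²) = 20√(1 - 0.11²) = 19.88 rad/s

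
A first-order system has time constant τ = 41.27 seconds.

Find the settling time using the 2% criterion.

For first-order system, 2% settling time ≈ 4τ = 4 × 41.27 = 165.08 s.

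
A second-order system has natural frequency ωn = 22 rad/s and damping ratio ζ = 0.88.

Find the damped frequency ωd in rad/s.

ωd = ωn√(1 - ζ²) = 22√(1 - 0.88²) = 10.45 rad/s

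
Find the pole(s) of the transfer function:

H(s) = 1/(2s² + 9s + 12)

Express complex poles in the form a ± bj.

Discriminant = 9² - 4×2×12 = 81 - 96 = -15 < 0, so the poles are a complex conjugate pair s = (-9 ± j√15)/(2×2). Real part = -9/(2×2) = -9/4 = -2.25; imaginary part = ±√15/(2×2) ≈ 0.9682. Poles: s = -2.25 ± 0.9682j.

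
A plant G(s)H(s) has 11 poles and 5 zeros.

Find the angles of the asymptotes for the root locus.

n - m = 11 - 5 = 6. Angles: θk = (2k + 1)·180°/6 = 30°, 90°, 150°, 210°, 270°, 330°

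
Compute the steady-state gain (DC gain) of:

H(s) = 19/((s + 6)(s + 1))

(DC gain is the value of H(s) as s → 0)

DC gain = H(0) = 19/(6 × 1) = 19/6 = 3.1667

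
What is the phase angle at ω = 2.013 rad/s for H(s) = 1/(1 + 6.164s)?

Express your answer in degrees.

Phase = -arctan(ωτ) = -arctan(2.013 × 6.164) = -85.4°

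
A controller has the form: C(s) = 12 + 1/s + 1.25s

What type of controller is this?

This is a Proportional-Integral-Derivative (PID) controller.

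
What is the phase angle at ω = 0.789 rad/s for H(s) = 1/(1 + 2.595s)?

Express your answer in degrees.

Phase = -arctan(ωτ) = -arctan(0.789 × 2.595) = -64.0°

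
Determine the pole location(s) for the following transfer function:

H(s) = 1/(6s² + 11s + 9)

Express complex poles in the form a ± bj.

Discriminant = 11² - 4×6×9 = 121 - 216 = -95 < 0, so the poles are a complex conjugate pair s = (-11 ± j√95)/(2×6). Real part = -11/(2×6) = -11/12 ≈ -0.9167; imaginary part = ±√95/(2×6) ≈ 0.8122. Poles: s = -0.9167 ± 0.8122j.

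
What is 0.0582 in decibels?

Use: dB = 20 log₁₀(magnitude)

dB = 20 log₁₀(0.0582) = -24.7 dB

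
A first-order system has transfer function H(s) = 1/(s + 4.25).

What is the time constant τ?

For H(s) = 1/(s + 1/τ), the pole is at -1/τ = -4.25, so τ = 1/4.25 = 0.2353 s.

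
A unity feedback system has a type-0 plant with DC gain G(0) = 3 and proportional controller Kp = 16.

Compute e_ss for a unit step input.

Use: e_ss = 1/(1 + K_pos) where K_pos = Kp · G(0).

K_pos = Kp · G(0) = 16 × 3 = 48. e_ss = 1/(1 + 48) = 0.0204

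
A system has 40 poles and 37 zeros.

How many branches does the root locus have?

Root locus has n branches where n = number of poles = 40.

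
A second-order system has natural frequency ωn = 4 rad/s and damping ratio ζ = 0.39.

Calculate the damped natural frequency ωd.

ωd = ωn√(1 - ζ²) = 4√(1 - 0.39²) = 3.68 rad/s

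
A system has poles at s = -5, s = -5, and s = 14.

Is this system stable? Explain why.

Pole(s) at s = 14 are not in the left half-plane. System is unstable.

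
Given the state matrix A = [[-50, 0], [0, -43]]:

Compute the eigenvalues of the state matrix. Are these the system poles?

For diagonal matrix, eigenvalues are diagonal entries: λ₁ = -50, λ₂ = -43. Eigenvalues of A = system poles.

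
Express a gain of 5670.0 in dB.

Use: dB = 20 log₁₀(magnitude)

dB = 20 log₁₀(5670.0) = 75.1 dB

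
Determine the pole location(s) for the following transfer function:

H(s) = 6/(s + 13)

Pole is where denominator = 0: s + 13 = 0, so s = -13.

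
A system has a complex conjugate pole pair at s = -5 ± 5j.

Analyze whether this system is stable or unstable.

Real part of poles is -5 (< 0, left half-plane). Stable.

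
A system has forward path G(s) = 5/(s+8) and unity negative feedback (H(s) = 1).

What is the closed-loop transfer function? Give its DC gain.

T(s) = G/(1+GH) = [5/(s+8)] / [1 + 5/(s+8)] = 5/(s+8+5) = 5/(s+13). DC gain = 5/13 = 0.3846.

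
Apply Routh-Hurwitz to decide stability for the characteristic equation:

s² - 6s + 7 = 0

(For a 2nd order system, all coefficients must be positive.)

Coefficients: 1, -6, 7. b=-6 not positive, so system is unstable.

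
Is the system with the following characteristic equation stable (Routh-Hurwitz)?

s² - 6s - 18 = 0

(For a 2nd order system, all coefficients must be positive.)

Coefficients: 1, -6, -18. b=-6, c=-18 not positive, so system is unstable.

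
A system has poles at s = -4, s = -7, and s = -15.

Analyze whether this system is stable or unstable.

All poles are in the left half-plane. System is stable.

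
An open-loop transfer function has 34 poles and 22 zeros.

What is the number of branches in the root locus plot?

Root locus has n branches where n = number of poles = 34.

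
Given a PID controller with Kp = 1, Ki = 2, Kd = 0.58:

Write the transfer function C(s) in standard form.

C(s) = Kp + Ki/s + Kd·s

Substituting values: C(s) = 1 + 2/s + 0.58s = (0.58s² + s + 2)/s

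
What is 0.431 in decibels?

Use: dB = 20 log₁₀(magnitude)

dB = 20 log₁₀(0.431) = -7.3 dB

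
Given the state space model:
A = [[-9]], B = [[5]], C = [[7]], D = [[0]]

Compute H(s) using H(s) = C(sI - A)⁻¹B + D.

(sI - A)⁻¹ = 1/(s + 9). H(s) = 7 × 5/(s + 9) + 0 = 35/(s + 9).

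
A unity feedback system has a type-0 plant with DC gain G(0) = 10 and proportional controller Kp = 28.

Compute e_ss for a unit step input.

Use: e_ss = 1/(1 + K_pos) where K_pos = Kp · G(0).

K_pos = Kp · G(0) = 28 × 10 = 280. e_ss = 1/(1 + 280) = 0.0036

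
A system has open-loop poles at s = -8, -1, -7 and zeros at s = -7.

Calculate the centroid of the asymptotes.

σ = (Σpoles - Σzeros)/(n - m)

σ = (Σpoles - Σzeros)/(n - m) = (-16 - (-7))/(3 - 1) = -9/2 = -4.5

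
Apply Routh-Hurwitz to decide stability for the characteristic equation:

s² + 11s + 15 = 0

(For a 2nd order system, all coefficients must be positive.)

Coefficients: 1, 11, 15. All positive, so system is stable.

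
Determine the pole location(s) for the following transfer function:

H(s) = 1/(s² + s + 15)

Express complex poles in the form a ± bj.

Discriminant = 1² - 4×1×15 = 1 - 60 = -59 < 0, so the poles are a complex conjugate pair s = (-1 ± j√59)/(2×1). Real part = -1/(2×1) = -1/2 = -0.5; imaginary part = ±√59/(2×1) ≈ 3.8406. Poles: s = -0.5 ± 3.8406j.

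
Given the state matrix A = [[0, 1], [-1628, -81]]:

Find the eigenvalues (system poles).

det(A - λI) = λ² - (-81)λ + 1628 = (λ - (-44))(λ - (-37)). Eigenvalues: -44, -37.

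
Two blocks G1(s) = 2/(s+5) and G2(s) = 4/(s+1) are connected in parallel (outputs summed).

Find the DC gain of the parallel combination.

Parallel: G_eq = G1 + G2. DC gain = G1(0) + G2(0) = 2/5 + 4/1 = 0.4 + 4 = 4.4.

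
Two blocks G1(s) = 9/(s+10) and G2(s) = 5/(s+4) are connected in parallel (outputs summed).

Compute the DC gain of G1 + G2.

Parallel: G_eq = G1 + G2. DC gain = G1(0) + G2(0) = 9/10 + 5/4 = 0.9 + 1.25 = 2.15.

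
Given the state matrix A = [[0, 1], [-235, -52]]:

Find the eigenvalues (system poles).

det(A - λI) = λ² - (-52)λ + 235 = (λ - (-5))(λ - (-47)). Eigenvalues: -5, -47.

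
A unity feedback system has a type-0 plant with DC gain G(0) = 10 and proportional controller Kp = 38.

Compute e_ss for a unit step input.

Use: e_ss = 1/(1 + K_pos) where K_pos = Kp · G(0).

K_pos = Kp · G(0) = 38 × 10 = 380. e_ss = 1/(1 + 380) = 0.0026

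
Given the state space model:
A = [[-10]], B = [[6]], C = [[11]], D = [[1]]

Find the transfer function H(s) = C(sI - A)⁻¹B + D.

(sI - A)⁻¹ = 1/(s + 10). H(s) = 11×6/(s + 10) + 1 = (s + 76)/(s + 10).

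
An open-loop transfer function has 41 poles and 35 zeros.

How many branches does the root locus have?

Root locus has n branches where n = number of poles = 41.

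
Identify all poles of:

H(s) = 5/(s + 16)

Pole is where denominator = 0: s + 16 = 0, so s = -16.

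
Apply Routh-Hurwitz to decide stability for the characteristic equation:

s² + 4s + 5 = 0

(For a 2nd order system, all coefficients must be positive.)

Coefficients: 1, 4, 5. All positive, so system is stable.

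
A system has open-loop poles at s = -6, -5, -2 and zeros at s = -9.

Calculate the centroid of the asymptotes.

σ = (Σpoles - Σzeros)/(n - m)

σ = (Σpoles - Σzeros)/(n - m) = (-13 - (-9))/(3 - 1) = -4/2 = -2.0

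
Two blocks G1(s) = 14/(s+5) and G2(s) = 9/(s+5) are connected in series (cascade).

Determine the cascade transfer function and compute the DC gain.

Series: multiply transfer functions. G_eq = 14/(s+5) × 9/(s+5) = 126/((s+5)(s+5)). DC gain = 126/(5×5) = 5.04.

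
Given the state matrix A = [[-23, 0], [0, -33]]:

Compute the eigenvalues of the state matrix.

For diagonal matrix, eigenvalues are diagonal entries: λ₁ = -23, λ₂ = -33.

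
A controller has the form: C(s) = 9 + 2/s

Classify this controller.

This is a Proportional-Integral (PI) controller.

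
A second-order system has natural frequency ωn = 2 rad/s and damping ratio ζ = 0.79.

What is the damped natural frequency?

ωd = ωn√(1 - ζ²) = 2√(1 - 0.79²) = 1.23 rad/s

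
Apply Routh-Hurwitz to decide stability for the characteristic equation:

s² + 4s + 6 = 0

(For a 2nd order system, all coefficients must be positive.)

Coefficients: 1, 4, 6. All positive, so system is stable.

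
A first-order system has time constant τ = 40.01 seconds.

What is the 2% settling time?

For first-order system, 2% settling time ≈ 4τ = 4 × 40.01 = 160.04 s.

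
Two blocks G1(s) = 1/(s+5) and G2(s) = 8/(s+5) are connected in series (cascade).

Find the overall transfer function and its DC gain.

Series: multiply transfer functions. G_eq = 1/(s+5) × 8/(s+5) = 8/((s+5)(s+5)). DC gain = 8/(5×5) = 0.32.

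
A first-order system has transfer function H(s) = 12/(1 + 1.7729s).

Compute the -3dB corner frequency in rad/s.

Corner frequency = 1/τ = 1/1.7729 = 0.564 rad/s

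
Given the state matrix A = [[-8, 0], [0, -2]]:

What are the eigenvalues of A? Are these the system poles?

For diagonal matrix, eigenvalues are diagonal entries: λ₁ = -8, λ₂ = -2. Eigenvalues of A = system poles.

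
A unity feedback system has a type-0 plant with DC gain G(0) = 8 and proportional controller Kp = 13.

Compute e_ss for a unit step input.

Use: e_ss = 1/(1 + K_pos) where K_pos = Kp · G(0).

K_pos = Kp · G(0) = 13 × 8 = 104. e_ss = 1/(1 + 104) = 0.0095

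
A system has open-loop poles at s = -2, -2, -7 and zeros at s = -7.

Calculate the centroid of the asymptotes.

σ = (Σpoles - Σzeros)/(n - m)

σ = (Σpoles - Σzeros)/(n - m) = (-11 - (-7))/(3 - 1) = -4/2 = -2.0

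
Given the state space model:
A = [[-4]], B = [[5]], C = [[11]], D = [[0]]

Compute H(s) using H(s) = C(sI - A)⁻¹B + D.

(sI - A)⁻¹ = 1/(s + 4). H(s) = 11 × 5/(s + 4) + 0 = 55/(s + 4).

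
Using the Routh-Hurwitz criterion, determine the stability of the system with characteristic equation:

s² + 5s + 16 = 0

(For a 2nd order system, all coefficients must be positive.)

Coefficients: 1, 5, 16. All positive, so system is stable.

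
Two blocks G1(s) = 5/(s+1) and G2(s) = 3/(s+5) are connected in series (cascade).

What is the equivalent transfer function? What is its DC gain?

Series: multiply transfer functions. G_eq = 5/(s+1) × 3/(s+5) = 15/((s+1)(s+5)). DC gain = 15/(1×5) = 3.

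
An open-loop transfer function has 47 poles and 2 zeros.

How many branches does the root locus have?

Root locus has n branches where n = number of poles = 47.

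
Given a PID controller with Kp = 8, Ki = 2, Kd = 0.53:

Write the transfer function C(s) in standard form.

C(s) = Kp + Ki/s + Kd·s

Substituting values: C(s) = 8 + 2/s + 0.53s = (0.53s² + 8s + 2)/s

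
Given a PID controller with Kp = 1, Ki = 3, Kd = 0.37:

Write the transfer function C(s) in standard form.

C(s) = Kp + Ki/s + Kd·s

Substituting values: C(s) = 1 + 3/s + 0.37s = (0.37s² + s + 3)/s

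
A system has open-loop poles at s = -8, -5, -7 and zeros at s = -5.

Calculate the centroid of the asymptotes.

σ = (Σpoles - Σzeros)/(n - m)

σ = (Σpoles - Σzeros)/(n - m) = (-20 - (-5))/(3 - 1) = -15/2 = -7.5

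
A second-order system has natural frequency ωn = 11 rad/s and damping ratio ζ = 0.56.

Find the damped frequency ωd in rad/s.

ωd = ωn√(1 - ζ²) = 11√(1 - 0.56²) = 9.11 rad/s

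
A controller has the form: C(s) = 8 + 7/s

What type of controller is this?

This is a Proportional-Integral (PI) controller.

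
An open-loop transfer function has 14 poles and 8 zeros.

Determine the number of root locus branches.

Root locus has n branches where n = number of poles = 14.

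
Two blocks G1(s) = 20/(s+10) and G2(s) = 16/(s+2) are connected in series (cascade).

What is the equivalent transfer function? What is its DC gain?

Series: multiply transfer functions. G_eq = 20/(s+10) × 16/(s+2) = 320/((s+10)(s+2)). DC gain = 320/(10×2) = 16.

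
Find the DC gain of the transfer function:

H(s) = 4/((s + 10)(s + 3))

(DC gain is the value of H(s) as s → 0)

DC gain = H(0) = 4/(10 × 3) = 4/30 = 0.1333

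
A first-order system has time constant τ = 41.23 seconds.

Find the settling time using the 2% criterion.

For first-order system, 2% settling time ≈ 4τ = 4 × 41.23 = 164.92 s.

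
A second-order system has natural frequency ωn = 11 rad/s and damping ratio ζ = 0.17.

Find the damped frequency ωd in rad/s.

ωd = ωn√(1 - ζ²) = 11√(1 - 0.17²) = 10.84 rad/s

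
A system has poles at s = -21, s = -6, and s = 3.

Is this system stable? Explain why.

Pole(s) at s = 3 are not in the left half-plane. System is unstable.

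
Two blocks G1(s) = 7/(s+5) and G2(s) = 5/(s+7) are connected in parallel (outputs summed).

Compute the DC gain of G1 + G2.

Parallel: G_eq = G1 + G2. DC gain = G1(0) + G2(0) = 7/5 + 5/7 = 1.4 + 0.7143 = 2.1143.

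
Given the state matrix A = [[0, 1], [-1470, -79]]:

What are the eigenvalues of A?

det(A - λI) = λ² - (-79)λ + 1470 = (λ - (-30))(λ - (-49)). Eigenvalues: -30, -49.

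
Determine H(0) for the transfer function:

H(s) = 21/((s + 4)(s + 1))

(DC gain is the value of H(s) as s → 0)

DC gain = H(0) = 21/(4 × 1) = 21/4 = 5.25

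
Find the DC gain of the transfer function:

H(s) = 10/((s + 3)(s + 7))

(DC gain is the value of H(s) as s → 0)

DC gain = H(0) = 10/(3 × 7) = 10/21 = 0.4762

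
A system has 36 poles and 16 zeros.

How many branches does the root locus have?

Root locus has n branches where n = number of poles = 36.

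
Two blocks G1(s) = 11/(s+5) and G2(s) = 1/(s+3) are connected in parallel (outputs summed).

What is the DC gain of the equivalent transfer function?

Parallel: G_eq = G1 + G2. DC gain = G1(0) + G2(0) = 11/5 + 1/3 = 2.2 + 0.3333 = 2.5333.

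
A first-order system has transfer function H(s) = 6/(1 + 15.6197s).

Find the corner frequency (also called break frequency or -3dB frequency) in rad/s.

Corner frequency = 1/τ = 1/15.6197 = 0.064 rad/s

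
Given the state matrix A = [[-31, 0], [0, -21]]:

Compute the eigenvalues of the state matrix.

For diagonal matrix, eigenvalues are diagonal entries: λ₁ = -31, λ₂ = -21.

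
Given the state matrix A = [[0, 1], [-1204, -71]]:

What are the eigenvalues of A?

det(A - λI) = λ² - (-71)λ + 1204 = (λ - (-28))(λ - (-43)). Eigenvalues: -28, -43.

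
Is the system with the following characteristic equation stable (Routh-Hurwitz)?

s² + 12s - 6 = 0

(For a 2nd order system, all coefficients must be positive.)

Coefficients: 1, 12, -6. c=-6 not positive, so system is unstable.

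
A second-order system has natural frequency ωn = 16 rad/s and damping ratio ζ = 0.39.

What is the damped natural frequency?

ωd = ωn√(1 - ζ²) = 16√(1 - 0.39²) = 14.73 rad/s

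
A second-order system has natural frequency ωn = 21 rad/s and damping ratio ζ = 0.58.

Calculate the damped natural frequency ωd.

ωd = ωn√(1 - ζ²) = 21√(1 - 0.58²) = 17.11 rad/s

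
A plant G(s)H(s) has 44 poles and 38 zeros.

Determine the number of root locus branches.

Root locus has n branches where n = number of poles = 44.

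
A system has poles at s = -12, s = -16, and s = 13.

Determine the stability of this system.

Pole(s) at s = 13 are not in the left half-plane. System is unstable.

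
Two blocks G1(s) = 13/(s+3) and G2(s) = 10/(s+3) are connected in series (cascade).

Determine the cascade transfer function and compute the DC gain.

Series: multiply transfer functions. G_eq = 13/(s+3) × 10/(s+3) = 130/((s+3)(s+3)). DC gain = 130/(3×3) = 14.4444.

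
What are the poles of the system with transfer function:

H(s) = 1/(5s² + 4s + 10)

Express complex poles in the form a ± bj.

Discriminant = 4² - 4×5×10 = 16 - 200 = -184 < 0, so the poles are a complex conjugate pair s = (-4 ± j√184)/(2×5). Real part = -4/(2×5) = -4/10 = -0.4; imaginary part = ±√184/(2×5) ≈ 1.3565. Poles: s = -0.4 ± 1.3565j.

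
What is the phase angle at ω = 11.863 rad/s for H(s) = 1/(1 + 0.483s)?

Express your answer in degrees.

Phase = -arctan(ωτ) = -arctan(11.863 × 0.483) = -80.1°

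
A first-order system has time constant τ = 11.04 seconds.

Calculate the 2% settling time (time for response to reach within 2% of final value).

For first-order system, 2% settling time ≈ 4τ = 4 × 11.04 = 44.16 s.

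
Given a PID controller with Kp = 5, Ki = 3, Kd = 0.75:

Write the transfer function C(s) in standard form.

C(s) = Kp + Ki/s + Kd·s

Substituting values: C(s) = 5 + 3/s + 0.75s = (0.75s² + 5s + 3)/s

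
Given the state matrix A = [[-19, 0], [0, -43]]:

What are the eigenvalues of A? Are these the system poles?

For diagonal matrix, eigenvalues are diagonal entries: λ₁ = -19, λ₂ = -43. Eigenvalues of A = system poles.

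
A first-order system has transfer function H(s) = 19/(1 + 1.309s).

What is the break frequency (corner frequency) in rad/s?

Corner frequency = 1/τ = 1/1.309 = 0.764 rad/s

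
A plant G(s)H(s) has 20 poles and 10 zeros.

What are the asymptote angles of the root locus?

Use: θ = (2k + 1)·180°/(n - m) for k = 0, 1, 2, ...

n - m = 20 - 10 = 10. Angles: θk = (2k + 1)·180°/10 = 18°, 54°, 90°, 126°, 162°, 198°, 234°, 270°, 306°, 342°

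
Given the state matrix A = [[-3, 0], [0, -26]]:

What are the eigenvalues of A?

For diagonal matrix, eigenvalues are diagonal entries: λ₁ = -3, λ₂ = -26.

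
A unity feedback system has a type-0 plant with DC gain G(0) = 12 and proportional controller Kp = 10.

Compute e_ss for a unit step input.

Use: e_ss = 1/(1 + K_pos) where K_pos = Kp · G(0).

K_pos = Kp · G(0) = 10 × 12 = 120. e_ss = 1/(1 + 120) = 0.0083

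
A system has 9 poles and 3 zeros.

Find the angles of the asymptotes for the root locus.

n - m = 9 - 3 = 6. Angles: θk = (2k + 1)·180°/6 = 30°, 90°, 150°, 210°, 270°, 330°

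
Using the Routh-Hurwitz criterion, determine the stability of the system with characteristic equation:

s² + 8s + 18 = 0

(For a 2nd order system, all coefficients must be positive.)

Coefficients: 1, 8, 18. All positive, so system is stable.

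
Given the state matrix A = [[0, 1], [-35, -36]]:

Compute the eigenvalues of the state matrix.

det(A - λI) = λ² - (-36)λ + 35 = (λ - (-1))(λ - (-35)). Eigenvalues: -1, -35.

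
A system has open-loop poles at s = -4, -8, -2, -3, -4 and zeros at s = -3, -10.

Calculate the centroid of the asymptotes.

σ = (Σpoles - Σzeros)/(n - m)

σ = (Σpoles - Σzeros)/(n - m) = (-21 - (-13))/(5 - 2) = -8/3 = -2.67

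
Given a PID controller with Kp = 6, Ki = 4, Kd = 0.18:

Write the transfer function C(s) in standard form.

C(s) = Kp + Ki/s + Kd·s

Substituting values: C(s) = 6 + 4/s + 0.18s = (0.18s² + 6s + 4)/s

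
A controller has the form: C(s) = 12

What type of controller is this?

This is a Proportional (P) controller.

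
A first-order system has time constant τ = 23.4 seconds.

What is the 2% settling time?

For first-order system, 2% settling time ≈ 4τ = 4 × 23.4 = 93.6 s.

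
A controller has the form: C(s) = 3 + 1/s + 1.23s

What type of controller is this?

This is a Proportional-Integral-Derivative (PID) controller.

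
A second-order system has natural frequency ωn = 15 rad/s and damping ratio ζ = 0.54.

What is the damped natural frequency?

ωd = ωn√(1 - ζ²) = 15√(1 - 0.54²) = 12.62 rad/s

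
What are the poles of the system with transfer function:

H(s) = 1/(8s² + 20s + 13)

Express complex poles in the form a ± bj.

Discriminant = 20² - 4×8×13 = 400 - 416 = -16 < 0, so the poles are a complex conjugate pair s = (-20 ± j√16)/(2×8). Real part = -20/(2×8) = -20/16 = -1.25; imaginary part = ±√16/(2×8) = 4/16 = 0.25. Poles: s = -1.25 ± 0.25j.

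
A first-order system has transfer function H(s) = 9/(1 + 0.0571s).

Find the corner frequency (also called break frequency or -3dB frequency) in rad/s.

Corner frequency = 1/τ = 1/0.0571 = 17.513 rad/s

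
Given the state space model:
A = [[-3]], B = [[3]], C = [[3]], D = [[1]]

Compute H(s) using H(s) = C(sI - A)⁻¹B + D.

(sI - A)⁻¹ = 1/(s + 3). H(s) = 3×3/(s + 3) + 1 = (s + 12)/(s + 3).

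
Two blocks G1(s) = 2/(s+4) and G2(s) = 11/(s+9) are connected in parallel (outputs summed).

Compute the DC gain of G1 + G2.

Parallel: G_eq = G1 + G2. DC gain = G1(0) + G2(0) = 2/4 + 11/9 = 0.5 + 1.2222 = 1.7222.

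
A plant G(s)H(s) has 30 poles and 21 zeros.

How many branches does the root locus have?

Root locus has n branches where n = number of poles = 30.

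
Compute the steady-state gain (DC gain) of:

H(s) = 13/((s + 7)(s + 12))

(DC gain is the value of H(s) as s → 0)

DC gain = H(0) = 13/(7 × 12) = 13/84 = 0.1548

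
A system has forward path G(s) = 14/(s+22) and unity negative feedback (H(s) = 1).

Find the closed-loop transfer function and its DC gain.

T(s) = G/(1+GH) = [14/(s+22)] / [1 + 14/(s+22)] = 14/(s+22+14) = 14/(s+36). DC gain = 14/36 = 0.3889.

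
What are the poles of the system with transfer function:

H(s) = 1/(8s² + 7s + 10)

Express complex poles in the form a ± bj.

Discriminant = 7² - 4×8×10 = 49 - 320 = -271 < 0, so the poles are a complex conjugate pair s = (-7 ± j√271)/(2×8). Real part = -7/(2×8) = -7/16 = -0.4375; imaginary part = ±√271/(2×8) ≈ 1.0289. Poles: s = -0.4375 ± 1.0289j.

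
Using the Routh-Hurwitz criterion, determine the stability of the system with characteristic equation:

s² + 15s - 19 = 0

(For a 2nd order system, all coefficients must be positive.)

Coefficients: 1, 15, -19. c=-19 not positive, so system is unstable.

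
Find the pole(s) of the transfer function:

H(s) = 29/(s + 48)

Pole is where denominator = 0: s + 48 = 0, so s = -48.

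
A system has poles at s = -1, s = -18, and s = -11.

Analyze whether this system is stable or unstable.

All poles are in the left half-plane. System is stable.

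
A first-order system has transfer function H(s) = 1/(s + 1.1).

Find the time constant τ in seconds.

For H(s) = 1/(s + 1/τ), the pole is at -1/τ = -1.1, so τ = 1/1.1 = 0.9091 s.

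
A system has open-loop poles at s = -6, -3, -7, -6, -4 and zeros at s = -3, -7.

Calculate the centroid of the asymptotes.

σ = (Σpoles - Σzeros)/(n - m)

σ = (Σpoles - Σzeros)/(n - m) = (-26 - (-10))/(5 - 2) = -16/3 = -5.33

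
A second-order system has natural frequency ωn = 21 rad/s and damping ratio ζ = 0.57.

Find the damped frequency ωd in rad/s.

ωd = ωn√(1 - ζ²) = 21√(1 - 0.57²) = 17.25 rad/s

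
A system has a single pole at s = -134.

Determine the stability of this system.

Pole at s = -134 is in the left half-plane. Stable.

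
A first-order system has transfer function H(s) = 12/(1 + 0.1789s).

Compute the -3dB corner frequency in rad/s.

Corner frequency = 1/τ = 1/0.1789 = 5.59 rad/s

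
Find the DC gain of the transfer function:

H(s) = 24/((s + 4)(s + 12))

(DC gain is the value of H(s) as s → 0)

DC gain = H(0) = 24/(4 × 12) = 24/48 = 0.5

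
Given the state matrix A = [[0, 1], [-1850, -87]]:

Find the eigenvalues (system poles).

det(A - λI) = λ² - (-87)λ + 1850 = (λ - (-37))(λ - (-50)). Eigenvalues: -37, -50.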